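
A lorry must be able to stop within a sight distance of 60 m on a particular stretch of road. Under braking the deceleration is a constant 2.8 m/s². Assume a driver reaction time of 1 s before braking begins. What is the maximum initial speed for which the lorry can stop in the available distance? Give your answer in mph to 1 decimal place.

Maximum speed ≈ 35.2 mph

Stopping distance: v·t_r + v²/(2a) = 60 with t_r = 1 s and a = 2.800 m/s².
So v² + 5.600 v − 336.00 = 0.
Positive root: v = −a·t_r + √((a·t_r)² + 2a·d) = −2.800 + √(7.840 + 336.00) = 15.7429 m/s.
15.7429 m/s ÷ 0.44704 = 35.216 mph.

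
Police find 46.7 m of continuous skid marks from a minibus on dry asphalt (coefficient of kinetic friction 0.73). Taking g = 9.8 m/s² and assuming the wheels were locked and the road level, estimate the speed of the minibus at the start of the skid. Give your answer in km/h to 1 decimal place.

Initial speed ≈ 93.1 km/h

Deceleration a = μg = 0.73 × 9.8 = 7.154 m/s².
v = √(2a·d) = √(2 × 7.154 × 46.7) = √668.184 = 25.8493 m/s.
= 25.8493 × 3.6 = 93.057 km/h.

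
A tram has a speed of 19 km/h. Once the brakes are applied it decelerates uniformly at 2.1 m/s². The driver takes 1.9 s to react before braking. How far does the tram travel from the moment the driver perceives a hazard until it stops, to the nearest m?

19 km/h ÷ 3.6 = 5.2778 m/s.
Reaction distance = v·t_r = 5.2778 × 1.9 = 10.028 m.
Braking distance = v²/(2a) = 5.2778² / (2 × 2.100) = 27.855 / 4.200 = 6.632 m.
Total = 10.028 + 6.632 = 16.660 m.

Total stopping distance ≈ 17 m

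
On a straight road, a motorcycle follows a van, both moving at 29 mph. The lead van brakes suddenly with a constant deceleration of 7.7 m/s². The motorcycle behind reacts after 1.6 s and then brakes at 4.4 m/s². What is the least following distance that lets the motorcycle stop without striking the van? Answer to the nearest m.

Minimum gap ≈ 29 m

29 mph × 0.44704 = 12.9642 m/s.
Leader travels v²/(2a_L) = 168.070 / 15.400 = 10.914 m before stopping.
Follower covers v·t_r = 12.9642 × 1.6 = 20.743 m while reacting, then v²/(2a_F) = 168.070 / 8.800 = 19.099 m while braking, for a total of 20.743 + 19.099 = 39.842 m.
Since a_F ≤ a_L and the follower starts braking later, the follower is never slower than the leader, so the closest approach is when both have stopped.
Minimum gap = 39.842 − 10.914 = 28.928 m.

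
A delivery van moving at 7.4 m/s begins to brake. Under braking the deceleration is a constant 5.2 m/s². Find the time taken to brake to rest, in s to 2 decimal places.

Braking time = v/a = 7.4000 / 5.200 = 1.423 s.

Braking time ≈ 1.42 s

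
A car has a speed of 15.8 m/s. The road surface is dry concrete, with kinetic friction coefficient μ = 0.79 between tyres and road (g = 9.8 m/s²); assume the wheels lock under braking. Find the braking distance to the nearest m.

Braking distance ≈ 16 m

a = μg = 0.79 × 9.8 = 7.742 m/s².
Braking distance = v²/(2a) = 15.8000² / (2 × 7.742) = 249.640 / 15.484 = 16.122 m.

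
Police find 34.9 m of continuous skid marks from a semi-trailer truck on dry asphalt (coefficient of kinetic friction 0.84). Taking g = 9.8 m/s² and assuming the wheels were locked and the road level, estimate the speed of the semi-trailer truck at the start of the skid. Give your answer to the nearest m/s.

Initial speed ≈ 24 m/s

Deceleration a = μg = 0.84 × 9.8 = 8.232 m/s².
v = √(2a·d) = √(2 × 8.232 × 34.9) = √574.594 = 23.9707 m/s.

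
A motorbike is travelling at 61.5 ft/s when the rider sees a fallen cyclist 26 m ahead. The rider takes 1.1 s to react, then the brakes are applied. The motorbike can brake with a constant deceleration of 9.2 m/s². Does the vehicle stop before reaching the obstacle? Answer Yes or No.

61.5 ft/s × 0.3048 = 18.7452 m/s.
Reaction distance = 18.7452 × 1.1 = 20.620 m.
Braking distance = v²/(2a) = 351.383 / 18.400 = 19.097 m.
Total stopping distance = 20.620 + 19.097 = 39.717 m, vs 26 m available — it cannot stop in time and overshoots by 39.717 − 26 = 13.717 m.

No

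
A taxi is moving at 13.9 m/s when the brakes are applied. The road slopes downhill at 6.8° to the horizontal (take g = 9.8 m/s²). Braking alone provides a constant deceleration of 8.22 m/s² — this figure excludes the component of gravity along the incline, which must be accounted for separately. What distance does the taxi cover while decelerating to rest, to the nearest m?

Gravity along the downhill slope reduces the braking deceleration: a_eff = 8.220 − 9.8·sin 6.8° = 8.220 − 1.160 = 7.060 m/s².
Braking distance = v²/(2a) = 13.9000² / (2 × 7.060) = 193.210 / 14.120 = 13.683 m.

Braking distance ≈ 14 m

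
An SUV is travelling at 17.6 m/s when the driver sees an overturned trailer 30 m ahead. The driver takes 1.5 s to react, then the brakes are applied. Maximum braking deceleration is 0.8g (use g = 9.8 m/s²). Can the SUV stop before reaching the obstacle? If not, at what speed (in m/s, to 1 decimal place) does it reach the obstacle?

a = 0.8 × 9.8 = 7.840 m/s².
Reaction distance = 17.6000 × 1.5 = 26.400 m.
Braking distance needed to stop: v²/(2a) = 309.760 / 15.680 = 19.755 m, so total needed = 26.400 + 19.755 = 46.155 m > 30 m — it cannot stop.
Distance remaining when braking begins: 30 − 26.400 = 3.600 m.
v² = v₀² − 2a·d = 309.760 − 2 × 7.840 × 3.600 = 253.312 m²/s².
v = √253.312 = 15.916 m/s.

No — it strikes the obstacle at 15.9 m/s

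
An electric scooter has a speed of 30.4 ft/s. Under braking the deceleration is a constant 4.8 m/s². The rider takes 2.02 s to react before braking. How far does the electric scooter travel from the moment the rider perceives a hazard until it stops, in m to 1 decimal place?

30.4 ft/s × 0.3048 = 9.2659 m/s.
Reaction distance = v·t_r = 9.2659 × 2.02 = 18.717 m.
Braking distance = v²/(2a) = 9.2659² / (2 × 4.800) = 85.857 / 9.600 = 8.943 m.
Total = 18.717 + 8.943 = 27.660 m.

Total stopping distance ≈ 27.7 m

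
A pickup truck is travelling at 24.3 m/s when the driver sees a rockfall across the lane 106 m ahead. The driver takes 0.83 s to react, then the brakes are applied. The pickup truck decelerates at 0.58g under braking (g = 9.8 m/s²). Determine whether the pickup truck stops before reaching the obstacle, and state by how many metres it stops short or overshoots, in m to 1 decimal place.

Yes — it stops 33.9 m short of the obstacle

a = 0.58 × 9.8 = 5.684 m/s².
Reaction distance = 24.3000 × 0.83 = 20.169 m.
Braking distance = v²/(2a) = 590.490 / 11.368 = 51.943 m.
Total stopping distance = 20.169 + 51.943 = 72.112 m, vs 106 m available — it stops with 106 − 72.112 = 33.888 m to spare.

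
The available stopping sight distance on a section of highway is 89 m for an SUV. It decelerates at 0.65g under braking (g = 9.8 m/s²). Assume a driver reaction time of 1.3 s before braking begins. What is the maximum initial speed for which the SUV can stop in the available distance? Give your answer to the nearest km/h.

a = 0.65 × 9.8 = 6.370 m/s².
Stopping distance: v·t_r + v²/(2a) = 89 with t_r = 1.3 s and a = 6.370 m/s².
So v² + 16.562 v − 1133.86 = 0.
Positive root: v = −a·t_r + √((a·t_r)² + 2a·d) = −8.281 + √(68.575 + 1133.86) = 26.3951 m/s.
26.3951 m/s × 3.6 = 95.022 km/h.

Maximum speed ≈ 95 km/h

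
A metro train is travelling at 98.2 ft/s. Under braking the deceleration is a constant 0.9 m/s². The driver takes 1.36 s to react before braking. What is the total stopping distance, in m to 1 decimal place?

98.2 ft/s × 0.3048 = 29.9314 m/s.
Reaction distance = v·t_r = 29.9314 × 1.36 = 40.707 m.
Braking distance = v²/(2a) = 29.9314² / (2 × 0.900) = 895.889 / 1.800 = 497.716 m.
Total = 40.707 + 497.716 = 538.423 m.

Total stopping distance ≈ 538.4 m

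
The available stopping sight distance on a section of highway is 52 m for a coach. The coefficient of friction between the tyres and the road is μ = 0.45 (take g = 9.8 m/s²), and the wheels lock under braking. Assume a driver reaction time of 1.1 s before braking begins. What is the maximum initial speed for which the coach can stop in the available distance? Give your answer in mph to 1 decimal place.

Maximum speed ≈ 38.3 mph

a = μg = 0.45 × 9.8 = 4.410 m/s².
Stopping distance: v·t_r + v²/(2a) = 52 with t_r = 1.1 s and a = 4.410 m/s².
So v² + 9.702 v − 458.64 = 0.
Positive root: v = −a·t_r + √((a·t_r)² + 2a·d) = −4.851 + √(23.532 + 458.64) = 17.1074 m/s.
17.1074 m/s ÷ 0.44704 = 38.268 mph.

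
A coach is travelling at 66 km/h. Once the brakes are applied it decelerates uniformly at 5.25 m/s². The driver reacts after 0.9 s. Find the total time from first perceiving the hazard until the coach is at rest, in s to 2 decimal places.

66 km/h ÷ 3.6 = 18.3333 m/s.
Braking time = v/a = 18.3333 / 5.250 = 3.492 s.
Total = 0.9 + 3.492 = 4.392 s.

Total time ≈ 4.39 s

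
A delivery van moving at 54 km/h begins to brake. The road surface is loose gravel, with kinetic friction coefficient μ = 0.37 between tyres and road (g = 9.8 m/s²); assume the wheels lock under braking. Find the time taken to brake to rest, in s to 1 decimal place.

Braking time ≈ 4.1 s

54 km/h ÷ 3.6 = 15.0000 m/s.
a = μg = 0.37 × 9.8 = 3.626 m/s².
Braking time = v/a = 15.0000 / 3.626 = 4.137 s.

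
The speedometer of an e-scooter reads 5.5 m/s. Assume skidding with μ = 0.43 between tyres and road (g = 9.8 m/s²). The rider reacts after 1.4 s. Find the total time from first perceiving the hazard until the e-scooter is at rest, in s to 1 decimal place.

Total time ≈ 2.7 s

a = μg = 0.43 × 9.8 = 4.214 m/s².
Braking time = v/a = 5.5000 / 4.214 = 1.305 s.
Total = 1.4 + 1.305 = 2.705 s.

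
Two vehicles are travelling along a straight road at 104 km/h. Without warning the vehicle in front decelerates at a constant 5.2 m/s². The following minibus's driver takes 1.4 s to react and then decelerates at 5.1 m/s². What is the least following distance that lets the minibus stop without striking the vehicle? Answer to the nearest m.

104 km/h ÷ 3.6 = 28.8889 m/s.
Leader travels v²/(2a_L) = 834.569 / 10.400 = 80.247 m before stopping.
Follower covers v·t_r = 28.8889 × 1.4 = 40.444 m while reacting, then v²/(2a_F) = 834.569 / 10.200 = 81.820 m while braking, for a total of 40.444 + 81.820 = 122.264 m.
Since a_F ≤ a_L and the follower starts braking later, the follower is never slower than the leader, so the closest approach is when both have stopped.
Minimum gap = 122.264 − 80.247 = 42.017 m.

Minimum gap ≈ 42 m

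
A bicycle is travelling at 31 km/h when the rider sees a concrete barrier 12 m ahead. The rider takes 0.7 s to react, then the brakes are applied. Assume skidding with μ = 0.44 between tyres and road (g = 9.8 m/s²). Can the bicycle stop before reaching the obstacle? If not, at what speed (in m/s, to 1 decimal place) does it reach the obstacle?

31 km/h ÷ 3.6 = 8.6111 m/s.
a = μg = 0.44 × 9.8 = 4.312 m/s².
Reaction distance = 8.6111 × 0.7 = 6.028 m.
Braking distance needed to stop: v²/(2a) = 74.151 / 8.624 = 8.598 m, so total needed = 6.028 + 8.598 = 14.626 m > 12 m — it cannot stop.
Distance remaining when braking begins: 12 − 6.028 = 5.972 m.
v² = v₀² − 2a·d = 74.151 − 2 × 4.312 × 5.972 = 22.648 m²/s².
v = √22.648 = 4.759 m/s.

No — it strikes the obstacle at 4.8 m/s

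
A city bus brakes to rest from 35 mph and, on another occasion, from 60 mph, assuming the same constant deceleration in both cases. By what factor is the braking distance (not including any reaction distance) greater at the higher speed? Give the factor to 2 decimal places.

Braking distance d = v²/(2a), so with a fixed, d ∝ v².
Factor = (60/35)² = 1.7143² = 2.9388.

Factor ≈ 2.94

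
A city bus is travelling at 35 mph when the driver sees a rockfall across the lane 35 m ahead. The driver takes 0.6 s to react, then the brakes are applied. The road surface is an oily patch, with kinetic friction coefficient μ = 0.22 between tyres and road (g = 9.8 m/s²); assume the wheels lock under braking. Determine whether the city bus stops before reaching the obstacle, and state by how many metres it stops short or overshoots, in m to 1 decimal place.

35 mph × 0.44704 = 15.6464 m/s.
a = μg = 0.22 × 9.8 = 2.156 m/s².
Reaction distance = 15.6464 × 0.6 = 9.388 m.
Braking distance = v²/(2a) = 244.810 / 4.312 = 56.774 m.
Total stopping distance = 9.388 + 56.774 = 66.162 m, vs 35 m available — it cannot stop in time and overshoots by 66.162 − 35 = 31.162 m.

No — it overshoots by 31.2 m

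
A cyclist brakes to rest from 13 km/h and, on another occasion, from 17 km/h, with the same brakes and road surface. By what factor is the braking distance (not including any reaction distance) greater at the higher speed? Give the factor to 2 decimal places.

Factor ≈ 1.71

Braking distance d = v²/(2a), so with a fixed, d ∝ v².
Factor = (17/13)² = 1.3077² = 1.7101.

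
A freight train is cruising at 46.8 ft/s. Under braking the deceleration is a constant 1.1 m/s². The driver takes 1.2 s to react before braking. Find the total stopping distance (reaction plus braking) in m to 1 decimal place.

46.8 ft/s × 0.3048 = 14.2646 m/s.
Reaction distance = v·t_r = 14.2646 × 1.2 = 17.118 m.
Braking distance = v²/(2a) = 14.2646² / (2 × 1.100) = 203.479 / 2.200 = 92.490 m.
Total = 17.118 + 92.490 = 109.608 m.

Total stopping distance ≈ 109.6 m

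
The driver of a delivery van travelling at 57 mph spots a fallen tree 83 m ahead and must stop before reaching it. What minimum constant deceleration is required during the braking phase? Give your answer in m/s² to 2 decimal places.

57 mph × 0.44704 = 25.4813 m/s.
v² = 2a·d ⇒ a = v²/(2d) = 25.4813² / (2 × 83.000) = 649.297 / 166.000 = 3.9114 m/s².

Required deceleration ≈ 3.91 m/s²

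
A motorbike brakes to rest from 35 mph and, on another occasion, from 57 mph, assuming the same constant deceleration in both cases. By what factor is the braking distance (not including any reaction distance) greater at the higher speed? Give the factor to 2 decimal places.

Factor ≈ 2.65

Braking distance d = v²/(2a), so with a fixed, d ∝ v².
Factor = (57/35)² = 1.6286² = 2.6523.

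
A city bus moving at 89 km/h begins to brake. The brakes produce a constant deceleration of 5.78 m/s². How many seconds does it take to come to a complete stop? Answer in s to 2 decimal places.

Braking time ≈ 4.28 s

89 km/h ÷ 3.6 = 24.7222 m/s.
Braking time = v/a = 24.7222 / 5.780 = 4.277 s.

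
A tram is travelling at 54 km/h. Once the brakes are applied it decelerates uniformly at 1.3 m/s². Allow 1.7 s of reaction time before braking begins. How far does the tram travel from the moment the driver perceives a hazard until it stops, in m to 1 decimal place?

Total stopping distance ≈ 112.0 m

54 km/h ÷ 3.6 = 15.0000 m/s.
Reaction distance = v·t_r = 15.0000 × 1.7 = 25.500 m.
Braking distance = v²/(2a) = 15.0000² / (2 × 1.300) = 225.000 / 2.600 = 86.538 m.
Total = 25.500 + 86.538 = 112.038 m.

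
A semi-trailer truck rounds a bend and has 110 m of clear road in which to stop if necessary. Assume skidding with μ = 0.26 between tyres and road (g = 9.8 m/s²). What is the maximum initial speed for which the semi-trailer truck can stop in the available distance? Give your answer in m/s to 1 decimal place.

a = μg = 0.26 × 9.8 = 2.548 m/s².
v²/(2a) = d ⇒ v = √(2 × 2.548 × 110) = √560.56 = 23.6761 m/s.

Maximum speed ≈ 23.7 m/s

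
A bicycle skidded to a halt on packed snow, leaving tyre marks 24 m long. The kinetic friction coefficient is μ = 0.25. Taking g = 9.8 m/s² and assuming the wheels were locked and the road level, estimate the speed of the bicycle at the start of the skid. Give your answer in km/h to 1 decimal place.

Initial speed ≈ 39.0 km/h

Deceleration a = μg = 0.25 × 9.8 = 2.450 m/s².
v = √(2a·d) = √(2 × 2.450 × 24) = √117.600 = 10.8444 m/s.
= 10.8444 × 3.6 = 39.040 km/h.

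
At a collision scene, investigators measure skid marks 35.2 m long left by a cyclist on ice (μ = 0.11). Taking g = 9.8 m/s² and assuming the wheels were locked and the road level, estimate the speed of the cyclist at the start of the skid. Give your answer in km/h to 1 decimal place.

Deceleration a = μg = 0.11 × 9.8 = 1.078 m/s².
v = √(2a·d) = √(2 × 1.078 × 35.2) = √75.891 = 8.7115 m/s.
= 8.7115 × 3.6 = 31.361 km/h.

Initial speed ≈ 31.4 km/h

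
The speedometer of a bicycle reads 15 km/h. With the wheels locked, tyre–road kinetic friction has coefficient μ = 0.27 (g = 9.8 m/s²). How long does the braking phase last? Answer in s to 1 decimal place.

Braking time ≈ 1.6 s

15 km/h ÷ 3.6 = 4.1667 m/s.
a = μg = 0.27 × 9.8 = 2.646 m/s².
Braking time = v/a = 4.1667 / 2.646 = 1.575 s.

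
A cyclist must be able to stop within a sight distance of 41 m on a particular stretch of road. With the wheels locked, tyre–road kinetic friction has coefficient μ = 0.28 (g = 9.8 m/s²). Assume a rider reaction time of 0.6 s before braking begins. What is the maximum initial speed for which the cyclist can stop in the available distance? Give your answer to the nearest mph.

Maximum speed ≈ 30 mph

a = μg = 0.28 × 9.8 = 2.744 m/s².
Stopping distance: v·t_r + v²/(2a) = 41 with t_r = 0.6 s and a = 2.744 m/s².
So v² + 3.293 v − 225.01 = 0.
Positive root: v = −a·t_r + √((a·t_r)² + 2a·d) = −1.646 + √(2.709 + 225.01) = 13.4444 m/s.
13.4444 m/s ÷ 0.44704 = 30.074 mph.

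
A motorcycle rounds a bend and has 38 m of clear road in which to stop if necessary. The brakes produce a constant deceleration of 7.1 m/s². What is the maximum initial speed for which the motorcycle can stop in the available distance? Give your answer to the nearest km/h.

v²/(2a) = d ⇒ v = √(2 × 7.100 × 38) = √539.60 = 23.2293 m/s.
23.2293 m/s × 3.6 = 83.625 km/h.

Maximum speed ≈ 84 km/h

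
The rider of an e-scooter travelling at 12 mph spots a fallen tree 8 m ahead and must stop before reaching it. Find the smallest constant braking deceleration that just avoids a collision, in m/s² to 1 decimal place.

Required deceleration ≈ 1.8 m/s²

12 mph × 0.44704 = 5.3645 m/s.
v² = 2a·d ⇒ a = v²/(2d) = 5.3645² / (2 × 8.000) = 28.778 / 16.000 = 1.7986 m/s².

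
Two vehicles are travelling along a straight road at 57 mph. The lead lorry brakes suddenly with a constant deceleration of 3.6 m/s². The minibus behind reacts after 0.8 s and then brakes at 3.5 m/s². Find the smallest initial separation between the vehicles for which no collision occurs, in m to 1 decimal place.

57 mph × 0.44704 = 25.4813 m/s.
Leader travels v²/(2a_L) = 649.297 / 7.200 = 90.180 m before stopping.
Follower covers v·t_r = 25.4813 × 0.8 = 20.385 m while reacting, then v²/(2a_F) = 649.297 / 7.000 = 92.757 m while braking, for a total of 20.385 + 92.757 = 113.142 m.
Since a_F ≤ a_L and the follower starts braking later, the follower is never slower than the leader, so the closest approach is when both have stopped.
Minimum gap = 113.142 − 90.180 = 22.962 m.

Minimum gap ≈ 23.0 m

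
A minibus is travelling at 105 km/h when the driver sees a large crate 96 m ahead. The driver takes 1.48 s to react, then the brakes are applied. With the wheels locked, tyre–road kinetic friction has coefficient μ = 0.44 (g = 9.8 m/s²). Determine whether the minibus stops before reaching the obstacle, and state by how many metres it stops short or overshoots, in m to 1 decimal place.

No — it overshoots by 45.8 m

105 km/h ÷ 3.6 = 29.1667 m/s.
a = μg = 0.44 × 9.8 = 4.312 m/s².
Reaction distance = 29.1667 × 1.48 = 43.167 m.
Braking distance = v²/(2a) = 850.696 / 8.624 = 98.643 m.
Total stopping distance = 43.167 + 98.643 = 141.810 m, vs 96 m available — it cannot stop in time and overshoots by 141.810 − 96 = 45.810 m.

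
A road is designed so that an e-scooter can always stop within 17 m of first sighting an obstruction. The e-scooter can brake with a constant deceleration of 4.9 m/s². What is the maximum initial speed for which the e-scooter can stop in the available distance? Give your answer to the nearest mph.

Maximum speed ≈ 29 mph

v²/(2a) = d ⇒ v = √(2 × 4.900 × 17) = √166.60 = 12.9074 m/s.
12.9074 m/s ÷ 0.44704 = 28.873 mph.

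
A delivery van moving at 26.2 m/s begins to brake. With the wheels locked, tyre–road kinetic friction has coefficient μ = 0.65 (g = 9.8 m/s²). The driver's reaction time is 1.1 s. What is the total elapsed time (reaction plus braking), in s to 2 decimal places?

a = μg = 0.65 × 9.8 = 6.370 m/s².
Braking time = v/a = 26.2000 / 6.370 = 4.113 s.
Total = 1.1 + 4.113 = 5.213 s.

Total time ≈ 5.21 s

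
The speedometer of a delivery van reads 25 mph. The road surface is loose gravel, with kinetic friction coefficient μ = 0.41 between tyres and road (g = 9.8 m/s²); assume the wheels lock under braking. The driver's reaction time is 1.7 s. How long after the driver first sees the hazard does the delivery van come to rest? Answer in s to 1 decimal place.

Total time ≈ 4.5 s

25 mph × 0.44704 = 11.1760 m/s.
a = μg = 0.41 × 9.8 = 4.018 m/s².
Braking time = v/a = 11.1760 / 4.018 = 2.781 s.
Total = 1.7 + 2.781 = 4.481 s.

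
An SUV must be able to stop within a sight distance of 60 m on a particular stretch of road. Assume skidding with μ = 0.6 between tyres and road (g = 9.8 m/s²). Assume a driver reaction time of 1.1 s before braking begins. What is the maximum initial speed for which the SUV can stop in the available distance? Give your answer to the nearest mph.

Maximum speed ≈ 47 mph

a = μg = 0.6 × 9.8 = 5.880 m/s².
Stopping distance: v·t_r + v²/(2a) = 60 with t_r = 1.1 s and a = 5.880 m/s².
So v² + 12.936 v − 705.60 = 0.
Positive root: v = −a·t_r + √((a·t_r)² + 2a·d) = −6.468 + √(41.835 + 705.60) = 20.8713 m/s.
20.8713 m/s ÷ 0.44704 = 46.688 mph.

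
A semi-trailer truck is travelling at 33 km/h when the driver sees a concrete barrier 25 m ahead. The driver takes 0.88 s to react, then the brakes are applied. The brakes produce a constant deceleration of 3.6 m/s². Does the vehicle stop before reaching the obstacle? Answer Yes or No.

Yes

33 km/h ÷ 3.6 = 9.1667 m/s.
Reaction distance = 9.1667 × 0.88 = 8.067 m.
Braking distance = v²/(2a) = 84.028 / 7.200 = 11.671 m.
Total stopping distance = 8.067 + 11.671 = 19.738 m, vs 25 m available — it stops with 25 − 19.738 = 5.262 m to spare.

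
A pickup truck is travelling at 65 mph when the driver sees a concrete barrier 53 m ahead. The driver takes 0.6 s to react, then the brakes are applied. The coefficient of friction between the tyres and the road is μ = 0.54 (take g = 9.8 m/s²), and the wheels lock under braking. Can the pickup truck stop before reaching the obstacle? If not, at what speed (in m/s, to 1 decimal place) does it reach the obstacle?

65 mph × 0.44704 = 29.0576 m/s.
a = μg = 0.54 × 9.8 = 5.292 m/s².
Reaction distance = 29.0576 × 0.6 = 17.435 m.
Braking distance needed to stop: v²/(2a) = 844.344 / 10.584 = 79.776 m, so total needed = 17.435 + 79.776 = 97.211 m > 53 m — it cannot stop.
Distance remaining when braking begins: 53 − 17.435 = 35.565 m.
v² = v₀² − 2a·d = 844.344 − 2 × 5.292 × 35.565 = 467.924 m²/s².
v = √467.924 = 21.632 m/s.

No — it strikes the obstacle at 21.6 m/s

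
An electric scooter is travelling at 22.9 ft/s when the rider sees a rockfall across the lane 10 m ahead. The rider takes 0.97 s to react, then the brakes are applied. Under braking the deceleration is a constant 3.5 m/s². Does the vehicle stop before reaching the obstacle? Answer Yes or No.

No

22.9 ft/s × 0.3048 = 6.9799 m/s.
Reaction distance = 6.9799 × 0.97 = 6.771 m.
Braking distance = v²/(2a) = 48.719 / 7.000 = 6.960 m.
Total stopping distance = 6.771 + 6.960 = 13.731 m, vs 10 m available — it cannot stop in time and overshoots by 13.731 − 10 = 3.731 m.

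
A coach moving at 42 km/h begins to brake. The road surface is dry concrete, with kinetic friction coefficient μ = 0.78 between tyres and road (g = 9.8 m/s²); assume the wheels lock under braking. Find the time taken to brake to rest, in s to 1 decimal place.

Braking time ≈ 1.5 s

42 km/h ÷ 3.6 = 11.6667 m/s.
a = μg = 0.78 × 9.8 = 7.644 m/s².
Braking time = v/a = 11.6667 / 7.644 = 1.526 s.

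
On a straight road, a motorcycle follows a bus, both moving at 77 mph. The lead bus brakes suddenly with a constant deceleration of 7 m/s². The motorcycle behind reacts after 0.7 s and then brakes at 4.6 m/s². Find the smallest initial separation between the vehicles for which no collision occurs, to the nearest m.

Minimum gap ≈ 68 m

77 mph × 0.44704 = 34.4221 m/s.
Leader travels v²/(2a_L) = 1184.881 / 14.000 = 84.634 m before stopping.
Follower covers v·t_r = 34.4221 × 0.7 = 24.095 m while reacting, then v²/(2a_F) = 1184.881 / 9.200 = 128.791 m while braking, for a total of 24.095 + 128.791 = 152.886 m.
Since a_F ≤ a_L and the follower starts braking later, the follower is never slower than the leader, so the closest approach is when both have stopped.
Minimum gap = 152.886 − 84.634 = 68.252 m.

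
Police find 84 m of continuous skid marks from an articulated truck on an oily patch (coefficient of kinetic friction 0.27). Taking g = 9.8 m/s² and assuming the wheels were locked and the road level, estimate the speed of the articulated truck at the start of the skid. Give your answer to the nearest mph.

Initial speed ≈ 47 mph

Deceleration a = μg = 0.27 × 9.8 = 2.646 m/s².
v = √(2a·d) = √(2 × 2.646 × 84) = √444.528 = 21.0838 m/s.
= 21.0838 ÷ 0.44704 = 47.163 mph.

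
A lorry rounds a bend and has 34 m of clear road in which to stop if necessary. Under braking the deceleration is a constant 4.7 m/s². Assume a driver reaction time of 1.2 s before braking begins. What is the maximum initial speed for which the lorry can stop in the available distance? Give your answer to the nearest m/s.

Stopping distance: v·t_r + v²/(2a) = 34 with t_r = 1.2 s and a = 4.700 m/s².
So v² + 11.280 v − 319.60 = 0.
Positive root: v = −a·t_r + √((a·t_r)² + 2a·d) = −5.640 + √(31.810 + 319.60) = 13.1059 m/s.

Maximum speed ≈ 13 m/s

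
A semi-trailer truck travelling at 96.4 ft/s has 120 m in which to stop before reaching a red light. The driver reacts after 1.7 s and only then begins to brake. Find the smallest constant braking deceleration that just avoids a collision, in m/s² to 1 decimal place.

96.4 ft/s × 0.3048 = 29.3827 m/s.
Distance covered during reaction = 29.3827 × 1.7 = 49.951 m.
Distance available for braking: 120 − 49.951 = 70.049 m.
v² = 2a·d ⇒ a = v²/(2d) = 29.3827² / (2 × 70.049) = 863.343 / 140.098 = 6.1624 m/s².

Required deceleration ≈ 6.2 m/s²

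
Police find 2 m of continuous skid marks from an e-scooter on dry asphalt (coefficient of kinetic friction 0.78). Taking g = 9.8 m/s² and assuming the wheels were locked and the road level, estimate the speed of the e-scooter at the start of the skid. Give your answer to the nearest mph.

Initial speed ≈ 12 mph

Deceleration a = μg = 0.78 × 9.8 = 7.644 m/s².
v = √(2a·d) = √(2 × 7.644 × 2) = √30.576 = 5.5296 m/s.
= 5.5296 ÷ 0.44704 = 12.369 mph.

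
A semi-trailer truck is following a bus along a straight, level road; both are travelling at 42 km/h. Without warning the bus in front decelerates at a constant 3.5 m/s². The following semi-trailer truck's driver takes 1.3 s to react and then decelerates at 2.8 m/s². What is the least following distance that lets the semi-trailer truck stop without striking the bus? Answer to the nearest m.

Minimum gap ≈ 20 m

42 km/h ÷ 3.6 = 11.6667 m/s.
Leader travels v²/(2a_L) = 136.112 / 7.000 = 19.445 m before stopping.
Follower covers v·t_r = 11.6667 × 1.3 = 15.167 m while reacting, then v²/(2a_F) = 136.112 / 5.600 = 24.306 m while braking, for a total of 15.167 + 24.306 = 39.473 m.
Since a_F ≤ a_L and the follower starts braking later, the follower is never slower than the leader, so the closest approach is when both have stopped.
Minimum gap = 39.473 − 19.445 = 20.028 m.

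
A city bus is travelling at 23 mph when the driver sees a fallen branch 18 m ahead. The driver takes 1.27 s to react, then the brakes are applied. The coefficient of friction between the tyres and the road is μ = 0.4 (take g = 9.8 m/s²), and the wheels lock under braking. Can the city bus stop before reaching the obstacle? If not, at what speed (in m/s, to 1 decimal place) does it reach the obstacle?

No — it strikes the obstacle at 8.2 m/s

23 mph × 0.44704 = 10.2819 m/s.
a = μg = 0.4 × 9.8 = 3.920 m/s².
Reaction distance = 10.2819 × 1.27 = 13.058 m.
Braking distance needed to stop: v²/(2a) = 105.717 / 7.840 = 13.484 m, so total needed = 13.058 + 13.484 = 26.542 m > 18 m — it cannot stop.
Distance remaining when braking begins: 18 − 13.058 = 4.942 m.
v² = v₀² − 2a·d = 105.717 − 2 × 3.920 × 4.942 = 66.972 m²/s².
v = √66.972 = 8.184 m/s.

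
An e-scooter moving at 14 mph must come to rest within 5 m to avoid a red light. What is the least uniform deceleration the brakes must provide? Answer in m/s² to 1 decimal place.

Required deceleration ≈ 3.9 m/s²

14 mph × 0.44704 = 6.2586 m/s.
v² = 2a·d ⇒ a = v²/(2d) = 6.2586² / (2 × 5.000) = 39.170 / 10.000 = 3.9170 m/s².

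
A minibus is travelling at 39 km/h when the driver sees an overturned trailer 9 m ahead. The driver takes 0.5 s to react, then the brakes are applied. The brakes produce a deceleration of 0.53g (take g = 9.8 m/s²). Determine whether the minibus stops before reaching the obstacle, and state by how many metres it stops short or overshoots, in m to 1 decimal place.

39 km/h ÷ 3.6 = 10.8333 m/s.
a = 0.53 × 9.8 = 5.194 m/s².
Reaction distance = 10.8333 × 0.5 = 5.417 m.
Braking distance = v²/(2a) = 117.360 / 10.388 = 11.298 m.
Total stopping distance = 5.417 + 11.298 = 16.715 m, vs 9 m available — it cannot stop in time and overshoots by 16.715 − 9 = 7.715 m.

No — it overshoots by 7.7 m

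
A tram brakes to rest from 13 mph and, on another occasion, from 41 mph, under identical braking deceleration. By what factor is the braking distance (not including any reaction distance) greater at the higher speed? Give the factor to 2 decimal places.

Braking distance d = v²/(2a), so with a fixed, d ∝ v².
Factor = (41/13)² = 3.1538² = 9.9465.

Factor ≈ 9.95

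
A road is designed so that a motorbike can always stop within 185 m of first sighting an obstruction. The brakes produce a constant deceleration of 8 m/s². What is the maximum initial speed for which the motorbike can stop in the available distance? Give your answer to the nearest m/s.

v²/(2a) = d ⇒ v = √(2 × 8.000 × 185) = √2960.00 = 54.4059 m/s.

Maximum speed ≈ 54 m/s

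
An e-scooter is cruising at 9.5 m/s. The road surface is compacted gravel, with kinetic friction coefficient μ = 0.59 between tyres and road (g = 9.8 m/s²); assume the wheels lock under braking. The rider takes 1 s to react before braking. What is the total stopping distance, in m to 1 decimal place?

a = μg = 0.59 × 9.8 = 5.782 m/s².
Reaction distance = v·t_r = 9.5000 × 1 = 9.500 m.
Braking distance = v²/(2a) = 9.5000² / (2 × 5.782) = 90.250 / 11.564 = 7.804 m.
Total = 9.500 + 7.804 = 17.304 m.

Total stopping distance ≈ 17.3 m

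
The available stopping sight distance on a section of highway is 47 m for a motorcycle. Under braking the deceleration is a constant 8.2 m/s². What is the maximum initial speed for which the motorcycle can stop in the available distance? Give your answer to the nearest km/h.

Maximum speed ≈ 100 km/h

v²/(2a) = d ⇒ v = √(2 × 8.200 × 47) = √770.80 = 27.7633 m/s.
27.7633 m/s × 3.6 = 99.948 km/h.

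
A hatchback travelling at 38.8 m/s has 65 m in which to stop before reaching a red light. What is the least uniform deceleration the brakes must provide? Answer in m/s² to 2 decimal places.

Required deceleration ≈ 11.58 m/s²

v² = 2a·d ⇒ a = v²/(2d) = 38.8000² / (2 × 65.000) = 1505.440 / 130.000 = 11.5803 m/s².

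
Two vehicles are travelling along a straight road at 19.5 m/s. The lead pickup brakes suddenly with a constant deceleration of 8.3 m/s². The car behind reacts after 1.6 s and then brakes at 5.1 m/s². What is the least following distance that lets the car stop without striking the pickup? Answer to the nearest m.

Minimum gap ≈ 46 m

Leader travels v²/(2a_L) = 380.250 / 16.600 = 22.907 m before stopping.
Follower covers v·t_r = 19.5000 × 1.6 = 31.200 m while reacting, then v²/(2a_F) = 380.250 / 10.200 = 37.279 m while braking, for a total of 31.200 + 37.279 = 68.479 m.
Since a_F ≤ a_L and the follower starts braking later, the follower is never slower than the leader, so the closest approach is when both have stopped.
Minimum gap = 68.479 − 22.907 = 45.572 m.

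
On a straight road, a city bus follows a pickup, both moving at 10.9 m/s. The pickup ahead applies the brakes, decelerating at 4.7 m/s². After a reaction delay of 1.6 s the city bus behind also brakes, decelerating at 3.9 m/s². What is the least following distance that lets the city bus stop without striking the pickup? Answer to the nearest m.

Leader travels v²/(2a_L) = 118.810 / 9.400 = 12.639 m before stopping.
Follower covers v·t_r = 10.9000 × 1.6 = 17.440 m while reacting, then v²/(2a_F) = 118.810 / 7.800 = 15.232 m while braking, for a total of 17.440 + 15.232 = 32.672 m.
Since a_F ≤ a_L and the follower starts braking later, the follower is never slower than the leader, so the closest approach is when both have stopped.
Minimum gap = 32.672 − 12.639 = 20.033 m.

Minimum gap ≈ 20 m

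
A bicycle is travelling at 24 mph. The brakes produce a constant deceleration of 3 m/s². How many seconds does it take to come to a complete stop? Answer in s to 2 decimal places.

Braking time ≈ 3.58 s

24 mph × 0.44704 = 10.7290 m/s.
Braking time = v/a = 10.7290 / 3.000 = 3.576 s.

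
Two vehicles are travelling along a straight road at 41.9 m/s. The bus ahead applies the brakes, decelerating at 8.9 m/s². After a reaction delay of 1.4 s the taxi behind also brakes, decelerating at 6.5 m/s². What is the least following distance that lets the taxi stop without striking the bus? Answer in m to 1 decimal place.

Leader travels v²/(2a_L) = 1755.610 / 17.800 = 98.630 m before stopping.
Follower covers v·t_r = 41.9000 × 1.4 = 58.660 m while reacting, then v²/(2a_F) = 1755.610 / 13.000 = 135.047 m while braking, for a total of 58.660 + 135.047 = 193.707 m.
Since a_F ≤ a_L and the follower starts braking later, the follower is never slower than the leader, so the closest approach is when both have stopped.
Minimum gap = 193.707 − 98.630 = 95.077 m.

Minimum gap ≈ 95.1 m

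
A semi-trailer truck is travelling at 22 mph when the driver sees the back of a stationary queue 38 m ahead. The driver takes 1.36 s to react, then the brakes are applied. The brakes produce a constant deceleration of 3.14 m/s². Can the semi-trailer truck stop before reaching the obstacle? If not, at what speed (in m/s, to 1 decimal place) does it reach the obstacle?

22 mph × 0.44704 = 9.8349 m/s.
Reaction distance = 9.8349 × 1.36 = 13.375 m.
Braking distance = v²/(2a) = 96.725 / 6.280 = 15.402 m.
Total stopping distance = 13.375 + 15.402 = 28.777 m, vs 38 m available — it stops with 38 − 28.777 = 9.223 m to spare.

Yes — it stops about 9.2 m short of the obstacle, so it never reaches it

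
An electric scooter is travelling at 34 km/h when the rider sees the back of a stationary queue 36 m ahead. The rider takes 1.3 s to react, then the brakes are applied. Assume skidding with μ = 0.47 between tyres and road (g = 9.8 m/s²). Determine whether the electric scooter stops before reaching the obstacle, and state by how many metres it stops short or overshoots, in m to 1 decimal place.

Yes — it stops 14.0 m short of the obstacle

34 km/h ÷ 3.6 = 9.4444 m/s.
a = μg = 0.47 × 9.8 = 4.606 m/s².
Reaction distance = 9.4444 × 1.3 = 12.278 m.
Braking distance = v²/(2a) = 89.197 / 9.212 = 9.683 m.
Total stopping distance = 12.278 + 9.683 = 21.961 m, vs 36 m available — it stops with 36 − 21.961 = 14.039 m to spare.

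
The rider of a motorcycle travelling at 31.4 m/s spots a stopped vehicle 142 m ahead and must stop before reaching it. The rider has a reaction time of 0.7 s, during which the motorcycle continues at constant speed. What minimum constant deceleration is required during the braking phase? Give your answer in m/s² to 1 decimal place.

Required deceleration ≈ 4.1 m/s²

Distance covered during reaction = 31.4000 × 0.7 = 21.980 m.
Distance available for braking: 142 − 21.980 = 120.020 m.
v² = 2a·d ⇒ a = v²/(2d) = 31.4000² / (2 × 120.020) = 985.960 / 240.040 = 4.1075 m/s².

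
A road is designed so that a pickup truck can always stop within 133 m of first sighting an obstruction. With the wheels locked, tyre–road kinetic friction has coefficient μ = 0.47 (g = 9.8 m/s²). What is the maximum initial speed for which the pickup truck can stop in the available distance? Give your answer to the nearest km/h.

Maximum speed ≈ 126 km/h

a = μg = 0.47 × 9.8 = 4.606 m/s².
v²/(2a) = d ⇒ v = √(2 × 4.606 × 133) = √1225.20 = 35.0029 m/s.
35.0029 m/s × 3.6 = 126.010 km/h.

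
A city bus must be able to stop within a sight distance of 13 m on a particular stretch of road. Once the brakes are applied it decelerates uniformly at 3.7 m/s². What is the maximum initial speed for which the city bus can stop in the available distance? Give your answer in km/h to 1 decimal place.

v²/(2a) = d ⇒ v = √(2 × 3.700 × 13) = √96.20 = 9.8082 m/s.
9.8082 m/s × 3.6 = 35.310 km/h.

Maximum speed ≈ 35.3 km/h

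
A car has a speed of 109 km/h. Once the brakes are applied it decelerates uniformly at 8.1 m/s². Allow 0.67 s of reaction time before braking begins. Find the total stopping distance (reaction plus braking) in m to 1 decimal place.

Total stopping distance ≈ 76.9 m

109 km/h ÷ 3.6 = 30.2778 m/s.
Reaction distance = v·t_r = 30.2778 × 0.67 = 20.286 m.
Braking distance = v²/(2a) = 30.2778² / (2 × 8.100) = 916.745 / 16.200 = 56.589 m.
Total = 20.286 + 56.589 = 76.875 m.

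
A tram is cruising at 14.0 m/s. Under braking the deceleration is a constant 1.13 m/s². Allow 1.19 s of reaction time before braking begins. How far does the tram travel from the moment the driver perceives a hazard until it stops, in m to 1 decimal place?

Reaction distance = v·t_r = 14.0000 × 1.19 = 16.660 m.
Braking distance = v²/(2a) = 14.0000² / (2 × 1.130) = 196.000 / 2.260 = 86.726 m.
Total = 16.660 + 86.726 = 103.386 m.

Total stopping distance ≈ 103.4 m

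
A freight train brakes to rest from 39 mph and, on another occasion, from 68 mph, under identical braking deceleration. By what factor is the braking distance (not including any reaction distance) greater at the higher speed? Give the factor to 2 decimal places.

Braking distance d = v²/(2a), so with a fixed, d ∝ v².
Factor = (68/39)² = 1.7436² = 3.0401.

Factor ≈ 3.04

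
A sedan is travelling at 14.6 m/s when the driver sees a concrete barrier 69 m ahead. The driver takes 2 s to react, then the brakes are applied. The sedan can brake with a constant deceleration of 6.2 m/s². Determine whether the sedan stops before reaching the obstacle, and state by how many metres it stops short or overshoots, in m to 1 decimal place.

Reaction distance = 14.6000 × 2 = 29.200 m.
Braking distance = v²/(2a) = 213.160 / 12.400 = 17.190 m.
Total stopping distance = 29.200 + 17.190 = 46.390 m, vs 69 m available — it stops with 69 − 46.390 = 22.610 m to spare.

Yes — it stops 22.6 m short of the obstacle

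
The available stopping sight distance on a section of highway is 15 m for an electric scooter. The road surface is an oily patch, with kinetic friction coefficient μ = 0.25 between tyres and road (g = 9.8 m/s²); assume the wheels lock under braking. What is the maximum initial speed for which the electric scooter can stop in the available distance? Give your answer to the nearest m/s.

a = μg = 0.25 × 9.8 = 2.450 m/s².
v²/(2a) = d ⇒ v = √(2 × 2.450 × 15) = √73.50 = 8.5732 m/s.

Maximum speed ≈ 9 m/s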